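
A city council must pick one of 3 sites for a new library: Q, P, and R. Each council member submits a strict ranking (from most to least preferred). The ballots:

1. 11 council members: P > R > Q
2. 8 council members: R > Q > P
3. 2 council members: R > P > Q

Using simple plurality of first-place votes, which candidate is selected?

First-place votes: Q 0, P 11, R 10.
P has the most first-place votes.

P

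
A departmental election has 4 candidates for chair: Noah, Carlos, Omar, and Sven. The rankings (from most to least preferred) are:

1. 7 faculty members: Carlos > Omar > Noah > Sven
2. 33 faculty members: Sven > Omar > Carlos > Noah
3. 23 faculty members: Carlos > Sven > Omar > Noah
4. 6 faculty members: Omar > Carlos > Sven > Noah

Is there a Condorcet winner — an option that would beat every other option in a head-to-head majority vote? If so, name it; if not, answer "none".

Checking pairwise contests:
Carlos beats Noah 69–0.
Omar beats Carlos 39–30.
Sven beats Omar 56–13.
Carlos beats Sven 36–33.
Every option loses at least one head-to-head, so there is no Condorcet winner.

none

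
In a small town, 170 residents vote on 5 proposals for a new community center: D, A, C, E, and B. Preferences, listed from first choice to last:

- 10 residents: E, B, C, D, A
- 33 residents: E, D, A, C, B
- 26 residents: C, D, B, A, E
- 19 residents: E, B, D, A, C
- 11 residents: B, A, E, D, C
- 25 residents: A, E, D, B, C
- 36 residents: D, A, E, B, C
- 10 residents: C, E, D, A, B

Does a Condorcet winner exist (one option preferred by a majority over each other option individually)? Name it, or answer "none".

none

Checking pairwise contests:
E beats D 108–62.
D beats A 134–36.
D beats C 124–46.
A beats E 98–72.
D beats B 130–40.
Every option loses at least one head-to-head, so there is no Condorcet winner.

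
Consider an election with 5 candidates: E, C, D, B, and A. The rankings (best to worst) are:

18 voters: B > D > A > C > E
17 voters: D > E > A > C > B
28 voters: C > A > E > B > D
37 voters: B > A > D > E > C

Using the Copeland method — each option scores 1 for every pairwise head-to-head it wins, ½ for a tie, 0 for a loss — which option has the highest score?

B

E: beats C; loses to D, B, and A → score 1.
C: loses to E, D, B, and A → score 0.
D: beats E and C; loses to B and A → score 2.
B: beats E, C, D, and A → score 4.
A: beats E, C, and D; loses to B → score 3.
B has the best pairwise record.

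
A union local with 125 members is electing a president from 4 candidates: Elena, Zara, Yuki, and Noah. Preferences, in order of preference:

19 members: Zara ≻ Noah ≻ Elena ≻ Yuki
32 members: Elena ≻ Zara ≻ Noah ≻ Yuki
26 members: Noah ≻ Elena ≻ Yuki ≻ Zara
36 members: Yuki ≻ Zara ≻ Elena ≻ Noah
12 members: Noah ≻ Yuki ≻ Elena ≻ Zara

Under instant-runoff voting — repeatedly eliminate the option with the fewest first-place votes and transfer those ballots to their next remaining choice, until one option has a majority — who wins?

Round 1: Elena 32, Zara 19, Yuki 36, Noah 38. Eliminate Zara.
Round 2: Elena 32, Yuki 36, Noah 57. Eliminate Elena.
Round 3: Yuki 36, Noah 89. Noah has a majority.

Noah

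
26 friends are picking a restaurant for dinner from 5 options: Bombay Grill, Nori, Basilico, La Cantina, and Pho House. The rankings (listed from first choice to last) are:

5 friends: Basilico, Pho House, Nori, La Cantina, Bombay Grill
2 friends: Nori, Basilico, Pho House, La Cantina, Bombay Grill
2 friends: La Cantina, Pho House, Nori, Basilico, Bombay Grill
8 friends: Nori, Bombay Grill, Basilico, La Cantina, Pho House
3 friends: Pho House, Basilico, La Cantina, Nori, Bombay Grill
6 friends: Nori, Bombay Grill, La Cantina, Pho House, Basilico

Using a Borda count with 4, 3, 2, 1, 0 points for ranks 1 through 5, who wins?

Bombay Grill: 5·0 + 2·0 + 2·0 + 8·3 + 3·0 + 6·3 = 42
Nori: 5·2 + 2·4 + 2·2 + 8·4 + 3·1 + 6·4 = 81
Basilico: 5·4 + 2·3 + 2·1 + 8·2 + 3·3 + 6·0 = 53
La Cantina: 5·1 + 2·1 + 2·4 + 8·1 + 3·2 + 6·2 = 41
Pho House: 5·3 + 2·2 + 2·3 + 8·0 + 3·4 + 6·1 = 43
Nori has the highest Borda score (81).

Nori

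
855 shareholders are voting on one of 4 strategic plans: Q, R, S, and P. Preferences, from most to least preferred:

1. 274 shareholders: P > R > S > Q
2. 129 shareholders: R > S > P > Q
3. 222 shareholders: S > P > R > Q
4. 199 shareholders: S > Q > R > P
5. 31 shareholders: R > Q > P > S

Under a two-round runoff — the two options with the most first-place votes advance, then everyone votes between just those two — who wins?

S

Round 1 first-place votes: Q 0, R 160, S 421, P 274.
S and P advance.
Runoff: S is preferred to P by 550 voters; P by 305.
S wins the runoff.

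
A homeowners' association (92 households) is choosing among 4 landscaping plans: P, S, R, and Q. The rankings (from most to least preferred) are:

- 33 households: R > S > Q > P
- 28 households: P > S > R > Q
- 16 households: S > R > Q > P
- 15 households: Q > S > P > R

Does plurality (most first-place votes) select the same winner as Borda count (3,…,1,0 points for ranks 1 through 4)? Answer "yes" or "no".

no

Plurality — first-place votes: P 28, S 16, R 33, Q 15. Winner: R.
Borda — scores: P 99, S 200, R 159, Q 94. Winner: S.
The two methods disagree.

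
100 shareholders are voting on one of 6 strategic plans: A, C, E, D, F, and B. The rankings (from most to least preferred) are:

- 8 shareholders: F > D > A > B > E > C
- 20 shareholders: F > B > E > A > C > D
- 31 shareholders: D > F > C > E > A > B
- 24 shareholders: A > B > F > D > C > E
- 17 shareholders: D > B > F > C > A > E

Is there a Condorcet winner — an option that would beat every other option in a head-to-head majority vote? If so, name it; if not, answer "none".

F vs A: 76–24 for F.
F vs C: 100–0 for F.
F vs E: 100–0 for F.
F vs D: 52–48 for F.
F vs B: 59–41 for F.
F beats every other option head-to-head.

F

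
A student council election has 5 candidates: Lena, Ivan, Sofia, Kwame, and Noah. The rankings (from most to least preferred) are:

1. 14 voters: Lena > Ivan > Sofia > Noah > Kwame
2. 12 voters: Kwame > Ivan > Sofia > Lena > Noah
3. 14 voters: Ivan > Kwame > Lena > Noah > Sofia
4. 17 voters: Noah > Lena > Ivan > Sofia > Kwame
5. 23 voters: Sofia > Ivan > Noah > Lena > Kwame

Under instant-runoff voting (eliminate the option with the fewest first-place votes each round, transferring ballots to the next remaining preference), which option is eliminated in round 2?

Round 1: Lena 14, Ivan 14, Sofia 23, Kwame 12, Noah 17. Eliminate Kwame.
Round 2: Lena 14, Ivan 26, Sofia 23, Noah 17. Eliminate Lena.

Lena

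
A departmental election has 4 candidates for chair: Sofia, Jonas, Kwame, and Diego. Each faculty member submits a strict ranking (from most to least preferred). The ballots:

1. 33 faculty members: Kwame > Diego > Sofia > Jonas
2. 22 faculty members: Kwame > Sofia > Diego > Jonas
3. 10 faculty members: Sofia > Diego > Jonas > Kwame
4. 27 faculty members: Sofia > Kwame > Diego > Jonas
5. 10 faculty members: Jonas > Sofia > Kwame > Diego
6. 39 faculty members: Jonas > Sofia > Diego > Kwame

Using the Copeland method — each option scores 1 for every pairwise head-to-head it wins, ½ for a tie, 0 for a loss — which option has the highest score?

Sofia: beats Jonas, Kwame, and Diego → score 3.
Jonas: loses to Sofia, Kwame, and Diego → score 0.
Kwame: beats Jonas and Diego; loses to Sofia → score 2.
Diego: beats Jonas; loses to Sofia and Kwame → score 1.
Sofia has the best pairwise record.

Sofia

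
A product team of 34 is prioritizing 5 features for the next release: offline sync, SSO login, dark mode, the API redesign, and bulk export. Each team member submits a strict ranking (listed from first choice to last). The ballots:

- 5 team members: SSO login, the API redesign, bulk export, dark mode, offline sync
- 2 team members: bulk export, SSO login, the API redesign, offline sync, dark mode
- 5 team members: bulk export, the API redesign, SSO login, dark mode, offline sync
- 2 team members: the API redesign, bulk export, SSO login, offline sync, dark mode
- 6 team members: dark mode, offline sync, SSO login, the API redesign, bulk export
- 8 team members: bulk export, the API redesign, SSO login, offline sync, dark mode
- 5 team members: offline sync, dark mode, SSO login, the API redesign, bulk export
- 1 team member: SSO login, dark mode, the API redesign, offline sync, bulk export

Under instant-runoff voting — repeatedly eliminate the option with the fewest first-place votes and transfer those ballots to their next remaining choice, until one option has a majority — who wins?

bulk export

Round 1: offline sync 5, SSO login 6, dark mode 6, the API redesign 2, bulk export 15. Eliminate the API redesign.
Round 2: offline sync 5, SSO login 6, dark mode 6, bulk export 17. Eliminate offline sync.
Round 3: SSO login 6, dark mode 11, bulk export 17. Eliminate SSO login.
Round 4: dark mode 12, bulk export 22. Bulk export has a majority.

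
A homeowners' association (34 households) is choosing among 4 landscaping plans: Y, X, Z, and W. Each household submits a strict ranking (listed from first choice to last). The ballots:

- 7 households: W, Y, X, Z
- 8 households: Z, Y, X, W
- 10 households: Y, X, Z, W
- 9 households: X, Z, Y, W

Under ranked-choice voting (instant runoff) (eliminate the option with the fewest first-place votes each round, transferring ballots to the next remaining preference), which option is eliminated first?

Round 1: Y 10, X 9, Z 8, W 7. Eliminate W.

W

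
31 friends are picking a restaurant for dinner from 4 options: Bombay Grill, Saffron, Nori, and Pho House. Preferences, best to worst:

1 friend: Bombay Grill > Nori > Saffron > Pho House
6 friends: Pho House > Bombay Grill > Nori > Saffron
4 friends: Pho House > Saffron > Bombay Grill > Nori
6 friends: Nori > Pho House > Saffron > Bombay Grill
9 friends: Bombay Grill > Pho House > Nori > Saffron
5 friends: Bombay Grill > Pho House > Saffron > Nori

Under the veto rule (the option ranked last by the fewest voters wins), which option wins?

Pho House

Last-place votes: Bombay Grill 6, Saffron 15, Nori 9, Pho House 1.
Pho House is ranked last by the fewest voters, so Pho House wins.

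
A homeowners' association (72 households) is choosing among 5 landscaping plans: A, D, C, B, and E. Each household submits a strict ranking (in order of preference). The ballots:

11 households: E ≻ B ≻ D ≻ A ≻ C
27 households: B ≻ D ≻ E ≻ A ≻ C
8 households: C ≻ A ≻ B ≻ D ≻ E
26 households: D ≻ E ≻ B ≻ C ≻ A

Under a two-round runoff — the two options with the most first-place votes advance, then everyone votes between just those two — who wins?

Round 1 first-place votes: A 0, D 26, C 8, B 27, E 11.
B and D advance.
Runoff: B is preferred to D by 46 voters; D by 26.
B wins the runoff.

B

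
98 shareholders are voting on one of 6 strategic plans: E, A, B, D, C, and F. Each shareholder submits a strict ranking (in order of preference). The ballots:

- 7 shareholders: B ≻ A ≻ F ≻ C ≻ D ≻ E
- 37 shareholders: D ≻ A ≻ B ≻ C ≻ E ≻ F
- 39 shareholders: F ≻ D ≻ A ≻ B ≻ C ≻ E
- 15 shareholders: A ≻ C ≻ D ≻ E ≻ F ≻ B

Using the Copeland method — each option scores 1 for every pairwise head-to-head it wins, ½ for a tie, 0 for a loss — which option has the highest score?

E: beats F; loses to A, B, D, and C → score 1.
A: beats E, B, C, and F; loses to D → score 4.
B: beats E and C; loses to A, D, and F → score 2.
D: beats E, A, B, C, and F → score 5.
C: beats E and F; loses to A, B, and D → score 2.
F: beats B; loses to E, A, D, and C → score 1.
D has the best pairwise record.

D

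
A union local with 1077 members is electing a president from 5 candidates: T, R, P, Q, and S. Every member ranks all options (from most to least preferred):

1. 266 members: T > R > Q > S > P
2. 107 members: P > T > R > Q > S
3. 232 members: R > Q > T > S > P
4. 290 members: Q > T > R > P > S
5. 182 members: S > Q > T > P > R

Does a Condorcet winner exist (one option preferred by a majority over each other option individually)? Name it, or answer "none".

none

Checking pairwise contests:
Q beats T 704–373.
T beats R 845–232.
T beats P 970–107.
R beats Q 605–472.
T beats S 895–182.
Every option loses at least one head-to-head, so there is no Condorcet winner.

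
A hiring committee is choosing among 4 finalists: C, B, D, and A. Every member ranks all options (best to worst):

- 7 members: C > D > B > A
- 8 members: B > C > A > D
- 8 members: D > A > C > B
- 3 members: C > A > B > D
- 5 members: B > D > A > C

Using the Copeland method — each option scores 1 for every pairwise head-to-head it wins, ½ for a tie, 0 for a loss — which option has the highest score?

C

C: beats B, D, and A → score 3.
B: beats D and A; loses to C → score 2.
D: beats A; loses to C and B → score 1.
A: loses to C, B, and D → score 0.
C has the best pairwise record.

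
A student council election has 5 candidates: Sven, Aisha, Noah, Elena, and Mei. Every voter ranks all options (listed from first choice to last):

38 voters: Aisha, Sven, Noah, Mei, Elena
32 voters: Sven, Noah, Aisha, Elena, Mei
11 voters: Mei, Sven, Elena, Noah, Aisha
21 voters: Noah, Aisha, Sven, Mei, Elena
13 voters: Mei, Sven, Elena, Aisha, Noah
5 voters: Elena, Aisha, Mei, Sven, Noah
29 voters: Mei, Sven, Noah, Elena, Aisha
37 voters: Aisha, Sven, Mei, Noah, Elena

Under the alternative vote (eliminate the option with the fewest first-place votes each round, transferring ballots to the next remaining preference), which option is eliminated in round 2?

Noah

Round 1: Sven 32, Aisha 75, Noah 21, Elena 5, Mei 53. Eliminate Elena.
Round 2: Sven 32, Aisha 80, Noah 21, Mei 53. Eliminate Noah.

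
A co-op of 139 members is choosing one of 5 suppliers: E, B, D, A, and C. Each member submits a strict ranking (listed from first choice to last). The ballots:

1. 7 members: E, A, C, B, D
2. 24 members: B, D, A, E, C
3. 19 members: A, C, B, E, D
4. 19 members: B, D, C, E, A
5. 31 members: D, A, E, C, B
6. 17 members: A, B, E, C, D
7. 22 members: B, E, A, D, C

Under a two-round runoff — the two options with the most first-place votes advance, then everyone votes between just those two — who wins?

A

Round 1 first-place votes: E 7, B 65, D 31, A 36, C 0.
B and A advance.
Runoff: B is preferred to A by 65 voters; A by 74.
A wins the runoff.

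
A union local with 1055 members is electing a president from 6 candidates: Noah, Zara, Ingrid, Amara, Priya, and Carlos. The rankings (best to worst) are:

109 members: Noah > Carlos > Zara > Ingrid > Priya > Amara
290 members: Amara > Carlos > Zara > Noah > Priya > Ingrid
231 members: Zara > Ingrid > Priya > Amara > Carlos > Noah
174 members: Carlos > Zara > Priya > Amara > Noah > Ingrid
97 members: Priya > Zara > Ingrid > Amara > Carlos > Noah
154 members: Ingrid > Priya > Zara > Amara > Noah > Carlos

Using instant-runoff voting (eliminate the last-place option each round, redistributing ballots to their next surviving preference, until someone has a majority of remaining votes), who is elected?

Zara

Round 1: Noah 109, Zara 231, Ingrid 154, Amara 290, Priya 97, Carlos 174. Eliminate Priya.
Round 2: Noah 109, Zara 328, Ingrid 154, Amara 290, Carlos 174. Eliminate Noah.
Round 3: Zara 328, Ingrid 154, Amara 290, Carlos 283. Eliminate Ingrid.
Round 4: Zara 482, Amara 290, Carlos 283. Eliminate Carlos.
Round 5: Zara 765, Amara 290. Zara has a majority.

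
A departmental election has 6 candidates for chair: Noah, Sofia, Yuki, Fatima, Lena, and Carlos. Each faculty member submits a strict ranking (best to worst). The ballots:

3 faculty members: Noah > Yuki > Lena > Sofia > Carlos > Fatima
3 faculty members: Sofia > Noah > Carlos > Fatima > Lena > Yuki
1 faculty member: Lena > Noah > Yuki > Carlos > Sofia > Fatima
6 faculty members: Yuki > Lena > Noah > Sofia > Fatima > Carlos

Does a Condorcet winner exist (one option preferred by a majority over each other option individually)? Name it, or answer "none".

Checking pairwise contests:
Lena beats Noah 7–6.
Noah beats Sofia 10–3.
Noah beats Yuki 7–6.
Noah beats Fatima 13–0.
Yuki beats Lena 9–4.
Noah beats Carlos 13–0.
Every option loses at least one head-to-head, so there is no Condorcet winner.

none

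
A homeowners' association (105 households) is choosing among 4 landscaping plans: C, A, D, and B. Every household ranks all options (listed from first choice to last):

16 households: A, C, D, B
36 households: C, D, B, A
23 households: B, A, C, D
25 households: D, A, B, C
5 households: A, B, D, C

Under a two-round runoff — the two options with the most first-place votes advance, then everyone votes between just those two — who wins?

C

Round 1 first-place votes: C 36, A 21, D 25, B 23.
C and D advance.
Runoff: C is preferred to D by 75 voters; D by 30.
C wins the runoff.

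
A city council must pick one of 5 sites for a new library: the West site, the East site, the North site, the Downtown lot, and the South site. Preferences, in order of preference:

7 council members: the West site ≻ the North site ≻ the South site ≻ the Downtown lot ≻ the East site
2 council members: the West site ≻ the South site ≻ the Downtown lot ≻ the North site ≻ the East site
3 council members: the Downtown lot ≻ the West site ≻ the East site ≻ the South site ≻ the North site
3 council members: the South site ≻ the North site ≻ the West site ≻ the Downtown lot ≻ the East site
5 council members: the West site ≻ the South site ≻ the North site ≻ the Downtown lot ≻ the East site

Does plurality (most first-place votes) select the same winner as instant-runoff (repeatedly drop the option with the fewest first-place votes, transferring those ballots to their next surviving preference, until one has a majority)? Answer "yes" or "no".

Plurality — first-place votes: the West site 14, the East site 0, the North site 0, the Downtown lot 3, the South site 3. Winner: the West site.
Instant-runoff — R1 the West site 14, the East site 0, the North site 0, the Downtown lot 3, the South site 3 (the West site winner). Winner: the West site.
The two methods agree.

yes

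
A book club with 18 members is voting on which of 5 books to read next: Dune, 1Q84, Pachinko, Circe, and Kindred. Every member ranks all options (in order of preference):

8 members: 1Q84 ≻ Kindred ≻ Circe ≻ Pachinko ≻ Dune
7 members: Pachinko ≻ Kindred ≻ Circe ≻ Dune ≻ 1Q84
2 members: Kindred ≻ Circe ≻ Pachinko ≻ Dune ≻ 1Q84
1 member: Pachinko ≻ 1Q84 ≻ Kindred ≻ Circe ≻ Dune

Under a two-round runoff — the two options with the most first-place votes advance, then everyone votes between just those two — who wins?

Pachinko

Round 1 first-place votes: Dune 0, 1Q84 8, Pachinko 8, Circe 0, Kindred 2.
Pachinko and 1Q84 advance.
Runoff: Pachinko is preferred to 1Q84 by 10 voters; 1Q84 by 8.
Pachinko wins the runoff.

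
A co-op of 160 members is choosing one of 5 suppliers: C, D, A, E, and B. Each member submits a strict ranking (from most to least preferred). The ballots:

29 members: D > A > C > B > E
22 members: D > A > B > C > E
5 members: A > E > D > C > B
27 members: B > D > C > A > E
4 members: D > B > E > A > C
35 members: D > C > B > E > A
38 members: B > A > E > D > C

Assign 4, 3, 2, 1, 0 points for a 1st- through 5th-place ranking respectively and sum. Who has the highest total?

D

C: 29·2 + 22·1 + 5·1 + 27·2 + 4·0 + 35·3 + 38·0 = 244
D: 29·4 + 22·4 + 5·2 + 27·3 + 4·4 + 35·4 + 38·1 = 489
A: 29·3 + 22·3 + 5·4 + 27·1 + 4·1 + 35·0 + 38·3 = 318
E: 29·0 + 22·0 + 5·3 + 27·0 + 4·2 + 35·1 + 38·2 = 134
B: 29·1 + 22·2 + 5·0 + 27·4 + 4·3 + 35·2 + 38·4 = 415
D has the highest Borda score (489).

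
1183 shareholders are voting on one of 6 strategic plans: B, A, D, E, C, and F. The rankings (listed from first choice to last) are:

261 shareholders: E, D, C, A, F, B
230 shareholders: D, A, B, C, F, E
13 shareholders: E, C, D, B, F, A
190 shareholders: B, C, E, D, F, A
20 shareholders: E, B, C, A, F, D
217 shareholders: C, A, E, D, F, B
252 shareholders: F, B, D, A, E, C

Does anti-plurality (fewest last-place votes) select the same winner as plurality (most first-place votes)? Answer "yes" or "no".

no

Anti-plurality — last-place votes: B 478, A 203, D 20, E 230, C 252, F 0. Winner: F.
Plurality — first-place votes: B 190, A 0, D 230, E 294, C 217, F 252. Winner: E.
The two methods disagree.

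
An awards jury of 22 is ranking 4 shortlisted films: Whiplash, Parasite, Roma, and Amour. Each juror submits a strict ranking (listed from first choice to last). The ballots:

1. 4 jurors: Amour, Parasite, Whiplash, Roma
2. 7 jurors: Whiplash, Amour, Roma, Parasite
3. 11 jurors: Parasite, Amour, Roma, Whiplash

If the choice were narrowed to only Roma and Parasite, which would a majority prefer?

Parasite

Voters preferring Roma to Parasite: 7; preferring Parasite to Roma: 15.
Parasite wins the head-to-head.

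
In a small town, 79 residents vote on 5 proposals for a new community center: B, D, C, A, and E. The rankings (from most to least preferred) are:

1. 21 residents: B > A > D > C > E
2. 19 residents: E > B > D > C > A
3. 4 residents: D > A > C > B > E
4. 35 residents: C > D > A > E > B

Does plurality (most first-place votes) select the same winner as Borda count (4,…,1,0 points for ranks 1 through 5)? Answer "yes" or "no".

Plurality — first-place votes: B 21, D 4, C 35, A 0, E 19. Winner: C.
Borda — scores: B 145, D 201, C 188, A 145, E 111. Winner: D.
The two methods disagree.

no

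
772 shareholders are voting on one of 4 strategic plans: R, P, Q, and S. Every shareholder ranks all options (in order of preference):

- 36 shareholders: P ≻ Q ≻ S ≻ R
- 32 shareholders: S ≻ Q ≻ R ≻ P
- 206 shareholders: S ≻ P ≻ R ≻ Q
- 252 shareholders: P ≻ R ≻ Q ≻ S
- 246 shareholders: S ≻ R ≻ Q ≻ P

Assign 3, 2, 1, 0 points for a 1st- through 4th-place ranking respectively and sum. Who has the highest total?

R: 36·0 + 32·1 + 206·1 + 252·2 + 246·2 = 1234
P: 36·3 + 32·0 + 206·2 + 252·3 + 246·0 = 1276
Q: 36·2 + 32·2 + 206·0 + 252·1 + 246·1 = 634
S: 36·1 + 32·3 + 206·3 + 252·0 + 246·3 = 1488
S has the highest Borda score (1488).

S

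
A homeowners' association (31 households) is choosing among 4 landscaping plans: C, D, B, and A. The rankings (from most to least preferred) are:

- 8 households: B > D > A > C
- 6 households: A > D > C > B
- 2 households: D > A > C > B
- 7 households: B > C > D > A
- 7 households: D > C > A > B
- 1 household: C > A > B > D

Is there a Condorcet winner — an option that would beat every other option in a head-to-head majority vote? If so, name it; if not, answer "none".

Checking pairwise contests:
D beats C 23–8.
B beats D 16–15.
C beats B 16–15.
D beats A 24–7.
Every option loses at least one head-to-head, so there is no Condorcet winner.

none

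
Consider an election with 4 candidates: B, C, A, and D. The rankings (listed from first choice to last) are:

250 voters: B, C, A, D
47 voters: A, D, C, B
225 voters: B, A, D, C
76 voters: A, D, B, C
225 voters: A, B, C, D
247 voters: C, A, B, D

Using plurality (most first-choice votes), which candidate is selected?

B

First-place votes: B 475, C 247, A 348, D 0.
B has the most first-place votes.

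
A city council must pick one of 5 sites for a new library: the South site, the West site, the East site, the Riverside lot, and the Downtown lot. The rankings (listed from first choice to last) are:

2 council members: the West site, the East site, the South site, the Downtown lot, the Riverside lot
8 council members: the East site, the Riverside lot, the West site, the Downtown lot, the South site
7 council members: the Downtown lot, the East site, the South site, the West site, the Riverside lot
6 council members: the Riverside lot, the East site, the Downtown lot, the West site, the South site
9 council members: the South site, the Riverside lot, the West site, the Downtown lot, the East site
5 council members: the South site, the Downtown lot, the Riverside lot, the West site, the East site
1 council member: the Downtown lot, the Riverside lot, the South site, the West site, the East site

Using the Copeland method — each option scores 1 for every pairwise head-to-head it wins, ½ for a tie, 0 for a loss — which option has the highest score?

the Riverside lot

the South site: beats the West site and the Riverside lot; loses to the East site and the Downtown lot → score 2.
the West site: ties the Downtown lot; loses to the South site, the East site, and the Riverside lot → score 0.5.
the East site: beats the South site and the West site; loses to the Riverside lot and the Downtown lot → score 2.
the Riverside lot: beats the West site, the East site, and the Downtown lot; loses to the South site → score 3.
the Downtown lot: beats the South site and the East site; ties the West site; loses to the Riverside lot → score 2.5.
the Riverside lot has the best pairwise record.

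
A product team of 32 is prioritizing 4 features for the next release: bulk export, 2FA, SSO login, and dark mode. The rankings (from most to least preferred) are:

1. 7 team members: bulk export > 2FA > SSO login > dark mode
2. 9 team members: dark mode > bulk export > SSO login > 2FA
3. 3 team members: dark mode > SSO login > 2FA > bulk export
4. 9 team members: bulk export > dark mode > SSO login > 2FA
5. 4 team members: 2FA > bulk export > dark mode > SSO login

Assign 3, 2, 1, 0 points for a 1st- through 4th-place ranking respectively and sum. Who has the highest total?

bulk export: 7·3 + 9·2 + 3·0 + 9·3 + 4·2 = 74
2FA: 7·2 + 9·0 + 3·1 + 9·0 + 4·3 = 29
SSO login: 7·1 + 9·1 + 3·2 + 9·1 + 4·0 = 31
dark mode: 7·0 + 9·3 + 3·3 + 9·2 + 4·1 = 58
bulk export has the highest Borda score (74).

bulk export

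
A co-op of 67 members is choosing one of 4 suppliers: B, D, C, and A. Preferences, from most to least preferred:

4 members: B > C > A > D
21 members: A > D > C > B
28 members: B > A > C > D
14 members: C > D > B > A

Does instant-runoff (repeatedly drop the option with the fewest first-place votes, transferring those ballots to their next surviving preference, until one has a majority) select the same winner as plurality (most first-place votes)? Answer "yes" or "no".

Instant-runoff — R1 B 32, D 0, C 14, A 21 (D out); R2 B 32, C 14, A 21 (C out); R3 B 46, A 21 (B winner). Winner: B.
Plurality — first-place votes: B 32, D 0, C 14, A 21. Winner: B.
The two methods agree.

yes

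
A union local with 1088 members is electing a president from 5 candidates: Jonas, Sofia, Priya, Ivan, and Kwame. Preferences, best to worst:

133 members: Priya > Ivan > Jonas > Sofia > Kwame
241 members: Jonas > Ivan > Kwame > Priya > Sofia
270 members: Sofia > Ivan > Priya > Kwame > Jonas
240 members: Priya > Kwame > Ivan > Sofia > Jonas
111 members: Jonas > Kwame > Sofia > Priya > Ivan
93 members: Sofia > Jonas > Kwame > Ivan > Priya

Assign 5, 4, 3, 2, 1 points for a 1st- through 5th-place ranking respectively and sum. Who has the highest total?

Ivan

Jonas: 133·3 + 241·5 + 270·1 + 240·1 + 111·5 + 93·4 = 3041
Sofia: 133·2 + 241·1 + 270·5 + 240·2 + 111·3 + 93·5 = 3135
Priya: 133·5 + 241·2 + 270·3 + 240·5 + 111·2 + 93·1 = 3472
Ivan: 133·4 + 241·4 + 270·4 + 240·3 + 111·1 + 93·2 = 3593
Kwame: 133·1 + 241·3 + 270·2 + 240·4 + 111·4 + 93·3 = 3079
Ivan has the highest Borda score (3593).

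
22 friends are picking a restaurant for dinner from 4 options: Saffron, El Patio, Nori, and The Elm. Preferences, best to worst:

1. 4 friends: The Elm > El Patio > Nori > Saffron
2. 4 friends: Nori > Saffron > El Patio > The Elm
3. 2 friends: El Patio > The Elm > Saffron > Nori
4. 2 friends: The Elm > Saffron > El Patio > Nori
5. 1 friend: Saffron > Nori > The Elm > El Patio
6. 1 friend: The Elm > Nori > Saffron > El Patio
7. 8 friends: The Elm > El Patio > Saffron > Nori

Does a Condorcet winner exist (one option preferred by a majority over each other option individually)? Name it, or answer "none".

The Elm vs Saffron: 17–5 for The Elm.
The Elm vs El Patio: 16–6 for The Elm.
The Elm vs Nori: 17–5 for The Elm.
The Elm beats every other option head-to-head.

The Elm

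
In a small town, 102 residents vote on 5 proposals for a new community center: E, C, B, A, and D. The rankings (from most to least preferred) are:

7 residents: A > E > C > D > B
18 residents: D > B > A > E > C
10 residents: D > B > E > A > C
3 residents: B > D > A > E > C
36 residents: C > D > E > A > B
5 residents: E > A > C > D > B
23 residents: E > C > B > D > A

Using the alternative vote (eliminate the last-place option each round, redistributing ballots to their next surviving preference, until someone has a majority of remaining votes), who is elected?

Round 1: E 28, C 36, B 3, A 7, D 28. Eliminate B.
Round 2: E 28, C 36, A 7, D 31. Eliminate A.
Round 3: E 35, C 36, D 31. Eliminate D.
Round 4: E 66, C 36. E has a majority.

E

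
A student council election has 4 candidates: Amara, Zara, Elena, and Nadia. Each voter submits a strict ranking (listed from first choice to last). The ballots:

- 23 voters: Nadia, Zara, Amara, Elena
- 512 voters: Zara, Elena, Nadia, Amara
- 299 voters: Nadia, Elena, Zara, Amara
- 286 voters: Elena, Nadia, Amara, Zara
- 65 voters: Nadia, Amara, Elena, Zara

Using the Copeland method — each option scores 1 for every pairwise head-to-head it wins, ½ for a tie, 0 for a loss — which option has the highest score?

Elena

Amara: loses to Zara, Elena, and Nadia → score 0.
Zara: beats Amara; loses to Elena and Nadia → score 1.
Elena: beats Amara, Zara, and Nadia → score 3.
Nadia: beats Amara and Zara; loses to Elena → score 2.
Elena has the best pairwise record.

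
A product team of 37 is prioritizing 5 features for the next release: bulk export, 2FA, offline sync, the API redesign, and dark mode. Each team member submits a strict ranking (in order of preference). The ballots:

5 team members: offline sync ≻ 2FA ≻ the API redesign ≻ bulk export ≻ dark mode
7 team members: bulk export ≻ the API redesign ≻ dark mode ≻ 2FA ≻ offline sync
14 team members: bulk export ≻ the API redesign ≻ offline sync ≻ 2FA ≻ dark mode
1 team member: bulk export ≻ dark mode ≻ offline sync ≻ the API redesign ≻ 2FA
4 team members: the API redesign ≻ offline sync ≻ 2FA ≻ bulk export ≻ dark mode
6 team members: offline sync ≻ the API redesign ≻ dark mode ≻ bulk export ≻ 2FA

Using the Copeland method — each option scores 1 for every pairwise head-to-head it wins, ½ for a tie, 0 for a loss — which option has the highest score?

bulk export: beats 2FA, offline sync, the API redesign, and dark mode → score 4.
2FA: beats dark mode; loses to bulk export, offline sync, and the API redesign → score 1.
offline sync: beats 2FA and dark mode; loses to bulk export and the API redesign → score 2.
the API redesign: beats 2FA, offline sync, and dark mode; loses to bulk export → score 3.
dark mode: loses to bulk export, 2FA, offline sync, and the API redesign → score 0.
bulk export has the best pairwise record.

bulk export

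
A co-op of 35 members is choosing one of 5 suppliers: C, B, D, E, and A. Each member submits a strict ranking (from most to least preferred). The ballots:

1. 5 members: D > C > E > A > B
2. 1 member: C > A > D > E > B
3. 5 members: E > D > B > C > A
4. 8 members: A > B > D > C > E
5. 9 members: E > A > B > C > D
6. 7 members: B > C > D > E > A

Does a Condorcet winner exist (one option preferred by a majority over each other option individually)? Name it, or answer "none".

none

Checking pairwise contests:
B beats C 29–6.
E beats B 20–15.
B beats D 24–11.
C beats E 21–14.
C beats A 18–17.
Every option loses at least one head-to-head, so there is no Condorcet winner.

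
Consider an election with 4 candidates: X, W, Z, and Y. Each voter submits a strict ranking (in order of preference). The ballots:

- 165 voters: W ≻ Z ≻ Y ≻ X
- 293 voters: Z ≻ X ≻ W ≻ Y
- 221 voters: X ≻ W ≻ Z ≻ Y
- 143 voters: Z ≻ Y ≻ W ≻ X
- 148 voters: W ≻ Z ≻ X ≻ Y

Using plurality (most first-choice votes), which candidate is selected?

First-place votes: X 221, W 313, Z 436, Y 0.
Z has the most first-place votes.

Z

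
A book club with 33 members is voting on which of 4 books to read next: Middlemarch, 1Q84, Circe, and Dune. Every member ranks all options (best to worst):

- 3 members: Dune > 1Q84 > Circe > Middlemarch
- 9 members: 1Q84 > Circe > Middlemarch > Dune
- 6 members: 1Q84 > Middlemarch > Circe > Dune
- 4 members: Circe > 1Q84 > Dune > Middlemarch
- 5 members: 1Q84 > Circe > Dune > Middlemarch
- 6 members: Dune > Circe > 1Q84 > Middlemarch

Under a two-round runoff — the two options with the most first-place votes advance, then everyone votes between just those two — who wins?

1Q84

Round 1 first-place votes: Middlemarch 0, 1Q84 20, Circe 4, Dune 9.
1Q84 and Dune advance.
Runoff: 1Q84 is preferred to Dune by 24 voters; Dune by 9.
1Q84 wins the runoff.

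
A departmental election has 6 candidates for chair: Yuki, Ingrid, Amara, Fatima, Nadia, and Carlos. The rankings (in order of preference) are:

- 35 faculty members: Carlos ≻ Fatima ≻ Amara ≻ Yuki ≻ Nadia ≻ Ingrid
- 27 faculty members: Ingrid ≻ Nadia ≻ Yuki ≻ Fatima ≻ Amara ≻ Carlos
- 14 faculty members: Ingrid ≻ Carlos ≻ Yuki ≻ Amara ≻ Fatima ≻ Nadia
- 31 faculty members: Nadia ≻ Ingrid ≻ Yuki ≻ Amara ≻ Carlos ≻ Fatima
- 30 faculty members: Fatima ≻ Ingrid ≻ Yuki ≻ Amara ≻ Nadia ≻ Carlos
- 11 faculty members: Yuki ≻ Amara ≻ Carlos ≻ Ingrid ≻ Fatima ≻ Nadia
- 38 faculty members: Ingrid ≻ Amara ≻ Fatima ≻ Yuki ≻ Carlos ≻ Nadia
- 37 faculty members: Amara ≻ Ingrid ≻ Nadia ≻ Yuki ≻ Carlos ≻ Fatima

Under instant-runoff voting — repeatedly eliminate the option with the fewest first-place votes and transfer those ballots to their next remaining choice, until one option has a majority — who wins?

Round 1: Yuki 11, Ingrid 79, Amara 37, Fatima 30, Nadia 31, Carlos 35. Eliminate Yuki.
Round 2: Ingrid 79, Amara 48, Fatima 30, Nadia 31, Carlos 35. Eliminate Fatima.
Round 3: Ingrid 109, Amara 48, Nadia 31, Carlos 35. Eliminate Nadia.
Round 4: Ingrid 140, Amara 48, Carlos 35. Ingrid has a majority.

Ingrid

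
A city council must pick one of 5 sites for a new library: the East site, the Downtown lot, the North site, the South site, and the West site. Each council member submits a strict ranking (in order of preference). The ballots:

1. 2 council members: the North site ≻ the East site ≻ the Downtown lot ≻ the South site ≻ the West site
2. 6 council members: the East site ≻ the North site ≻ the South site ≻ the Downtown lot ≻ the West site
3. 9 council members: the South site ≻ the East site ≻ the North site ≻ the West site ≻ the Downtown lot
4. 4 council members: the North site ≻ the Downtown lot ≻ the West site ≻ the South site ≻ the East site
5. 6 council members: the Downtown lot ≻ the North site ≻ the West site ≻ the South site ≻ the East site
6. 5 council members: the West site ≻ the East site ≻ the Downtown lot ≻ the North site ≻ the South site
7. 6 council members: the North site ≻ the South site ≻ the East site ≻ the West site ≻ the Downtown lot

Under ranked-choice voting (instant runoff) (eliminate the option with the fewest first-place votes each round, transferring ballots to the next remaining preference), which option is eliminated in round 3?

the South site

Round 1: the East site 6, the Downtown lot 6, the North site 12, the South site 9, the West site 5. Eliminate the West site.
Round 2: the East site 11, the Downtown lot 6, the North site 12, the South site 9. Eliminate the Downtown lot.
Round 3: the East site 11, the North site 18, the South site 9. Eliminate the South site.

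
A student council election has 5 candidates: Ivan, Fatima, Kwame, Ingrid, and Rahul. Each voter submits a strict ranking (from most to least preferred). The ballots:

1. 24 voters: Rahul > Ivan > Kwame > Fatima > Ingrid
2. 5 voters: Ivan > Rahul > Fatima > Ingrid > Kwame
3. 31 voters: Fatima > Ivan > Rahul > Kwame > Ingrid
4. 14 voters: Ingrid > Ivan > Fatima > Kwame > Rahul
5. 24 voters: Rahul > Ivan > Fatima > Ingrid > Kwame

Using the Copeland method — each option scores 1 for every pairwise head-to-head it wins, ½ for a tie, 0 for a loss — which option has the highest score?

Ivan

Ivan: beats Fatima, Kwame, Ingrid, and Rahul → score 4.
Fatima: beats Kwame and Ingrid; loses to Ivan and Rahul → score 2.
Kwame: beats Ingrid; loses to Ivan, Fatima, and Rahul → score 1.
Ingrid: loses to Ivan, Fatima, Kwame, and Rahul → score 0.
Rahul: beats Fatima, Kwame, and Ingrid; loses to Ivan → score 3.
Ivan has the best pairwise record.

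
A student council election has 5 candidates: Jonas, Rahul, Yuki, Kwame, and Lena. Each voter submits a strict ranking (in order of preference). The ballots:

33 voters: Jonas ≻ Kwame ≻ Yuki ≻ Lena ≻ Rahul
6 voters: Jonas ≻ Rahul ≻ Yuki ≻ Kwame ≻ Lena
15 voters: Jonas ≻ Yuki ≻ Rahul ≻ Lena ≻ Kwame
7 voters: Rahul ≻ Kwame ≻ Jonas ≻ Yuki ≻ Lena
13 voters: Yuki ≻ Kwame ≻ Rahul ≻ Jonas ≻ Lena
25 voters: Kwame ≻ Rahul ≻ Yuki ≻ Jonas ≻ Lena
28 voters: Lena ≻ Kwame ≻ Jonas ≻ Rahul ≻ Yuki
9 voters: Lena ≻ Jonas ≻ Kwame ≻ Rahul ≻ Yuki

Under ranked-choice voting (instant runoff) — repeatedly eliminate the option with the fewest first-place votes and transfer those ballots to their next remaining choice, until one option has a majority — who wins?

Round 1: Jonas 54, Rahul 7, Yuki 13, Kwame 25, Lena 37. Eliminate Rahul.
Round 2: Jonas 54, Yuki 13, Kwame 32, Lena 37. Eliminate Yuki.
Round 3: Jonas 54, Kwame 45, Lena 37. Eliminate Lena.
Round 4: Jonas 63, Kwame 73. Kwame has a majority.

Kwame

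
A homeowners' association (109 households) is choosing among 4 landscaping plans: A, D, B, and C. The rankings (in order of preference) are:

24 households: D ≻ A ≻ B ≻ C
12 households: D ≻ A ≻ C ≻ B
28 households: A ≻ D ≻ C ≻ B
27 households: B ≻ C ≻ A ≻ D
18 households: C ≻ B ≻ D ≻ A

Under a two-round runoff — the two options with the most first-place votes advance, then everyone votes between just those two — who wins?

Round 1 first-place votes: A 28, D 36, B 27, C 18.
D and A advance.
Runoff: D is preferred to A by 54 voters; A by 55.
A wins the runoff.

A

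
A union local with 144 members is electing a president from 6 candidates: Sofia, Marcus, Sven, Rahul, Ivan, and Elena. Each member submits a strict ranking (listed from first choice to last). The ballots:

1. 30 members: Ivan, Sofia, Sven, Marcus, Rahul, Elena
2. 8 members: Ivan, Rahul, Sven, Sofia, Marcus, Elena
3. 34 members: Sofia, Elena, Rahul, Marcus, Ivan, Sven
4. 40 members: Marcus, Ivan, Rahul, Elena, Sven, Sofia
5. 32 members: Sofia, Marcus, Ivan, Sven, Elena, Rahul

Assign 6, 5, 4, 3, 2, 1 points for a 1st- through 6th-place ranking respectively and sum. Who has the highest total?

Sofia: 30·5 + 8·3 + 34·6 + 40·1 + 32·6 = 610
Marcus: 30·3 + 8·2 + 34·3 + 40·6 + 32·5 = 608
Sven: 30·4 + 8·4 + 34·1 + 40·2 + 32·3 = 362
Rahul: 30·2 + 8·5 + 34·4 + 40·4 + 32·1 = 428
Ivan: 30·6 + 8·6 + 34·2 + 40·5 + 32·4 = 624
Elena: 30·1 + 8·1 + 34·5 + 40·3 + 32·2 = 392
Ivan has the highest Borda score (624).

Ivan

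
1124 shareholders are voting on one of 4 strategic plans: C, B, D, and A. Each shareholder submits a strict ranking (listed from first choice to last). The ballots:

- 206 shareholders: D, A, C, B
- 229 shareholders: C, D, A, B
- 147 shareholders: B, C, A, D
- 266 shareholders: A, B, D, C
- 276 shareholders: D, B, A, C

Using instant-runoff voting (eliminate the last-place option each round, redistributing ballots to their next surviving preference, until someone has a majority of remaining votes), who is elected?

Round 1: C 229, B 147, D 482, A 266. Eliminate B.
Round 2: C 376, D 482, A 266. Eliminate A.
Round 3: C 376, D 748. D has a majority.

D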